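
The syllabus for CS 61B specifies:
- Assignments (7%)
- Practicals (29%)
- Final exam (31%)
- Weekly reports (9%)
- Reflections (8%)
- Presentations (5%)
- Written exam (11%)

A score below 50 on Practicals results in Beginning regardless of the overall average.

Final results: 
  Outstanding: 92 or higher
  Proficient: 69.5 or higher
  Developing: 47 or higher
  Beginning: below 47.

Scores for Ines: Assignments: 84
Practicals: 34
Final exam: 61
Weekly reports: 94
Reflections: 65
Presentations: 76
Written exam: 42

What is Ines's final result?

Beginning

Practicals score 34 < 50: minimum not met.
Weighted total:
  Assignments 84 × 0.07 = 5.88
  Practicals 34 × 0.29 = 9.86
  Final exam 61 × 0.31 = 18.91
  Weekly reports 94 × 0.09 = 8.46
  Reflections 65 × 0.08 = 5.2
  Presentations 76 × 0.05 = 3.8
  Written exam 42 × 0.11 = 4.62
Sum = 56.73
Because the Practicals minimum was not met, the result is Beginning.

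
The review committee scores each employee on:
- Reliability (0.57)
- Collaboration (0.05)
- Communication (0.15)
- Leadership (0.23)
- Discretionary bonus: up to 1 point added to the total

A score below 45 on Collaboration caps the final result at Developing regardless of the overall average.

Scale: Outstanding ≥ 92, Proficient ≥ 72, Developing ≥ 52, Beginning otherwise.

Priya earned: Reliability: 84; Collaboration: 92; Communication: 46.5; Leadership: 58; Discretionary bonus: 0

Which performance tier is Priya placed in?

Collaboration score 92 ≥ 45: minimum met.
Weighted total:
  Reliability 84 × 0.57 = 47.88
  Collaboration 92 × 0.05 = 4.6
  Communication 46.5 × 0.15 = 6.975
  Leadership 58 × 0.23 = 13.34
Sum = 72.795
Discretionary bonus: 72.795 + 0 = 72.795
72.795 is ≥ 72 and < 92 → Proficient

Proficient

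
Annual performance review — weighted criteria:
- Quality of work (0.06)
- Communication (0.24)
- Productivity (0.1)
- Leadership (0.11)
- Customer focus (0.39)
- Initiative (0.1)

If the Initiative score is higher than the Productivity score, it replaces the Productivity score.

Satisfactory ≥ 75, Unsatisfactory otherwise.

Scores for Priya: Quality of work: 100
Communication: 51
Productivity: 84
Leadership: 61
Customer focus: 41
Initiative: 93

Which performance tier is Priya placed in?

Unsatisfactory

Initiative (93) > Productivity (84), so Productivity counts as 93.
Weighted total:
  Quality of work 100 × 0.06 = 6
  Communication 51 × 0.24 = 12.24
  Productivity 93 × 0.1 = 9.3
  Leadership 61 × 0.11 = 6.71
  Customer focus 41 × 0.39 = 15.99
  Initiative 93 × 0.1 = 9.3
Sum = 59.54
59.54 < 75 → Unsatisfactory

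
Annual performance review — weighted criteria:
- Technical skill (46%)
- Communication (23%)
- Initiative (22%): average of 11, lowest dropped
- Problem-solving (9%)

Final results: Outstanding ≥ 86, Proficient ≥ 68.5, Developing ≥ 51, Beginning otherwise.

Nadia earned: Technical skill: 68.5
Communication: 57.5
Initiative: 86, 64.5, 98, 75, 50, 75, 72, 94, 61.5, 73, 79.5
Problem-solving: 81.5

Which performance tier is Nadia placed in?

Proficient

Initiative: drop 50 → average of remaining 10 = 778.5/10 = 77.85
Weighted total:
  Technical skill 68.5 × 0.46 = 31.51
  Communication 57.5 × 0.23 = 13.225
  Initiative 77.85 × 0.22 = 17.127
  Problem-solving 81.5 × 0.09 = 7.335
Sum = 69.197
69.197 is ≥ 68.5 and < 86 → Proficient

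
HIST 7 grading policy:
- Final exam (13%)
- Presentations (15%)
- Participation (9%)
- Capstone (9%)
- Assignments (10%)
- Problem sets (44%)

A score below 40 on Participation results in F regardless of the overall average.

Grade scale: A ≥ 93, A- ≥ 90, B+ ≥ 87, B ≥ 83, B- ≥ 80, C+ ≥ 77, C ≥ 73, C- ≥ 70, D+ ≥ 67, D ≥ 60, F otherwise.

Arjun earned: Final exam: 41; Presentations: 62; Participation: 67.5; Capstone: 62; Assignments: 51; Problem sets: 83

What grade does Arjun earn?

Participation score 67.5 ≥ 40: minimum met.
Weighted total:
  Final exam 41 × 0.13 = 5.33
  Presentations 62 × 0.15 = 9.3
  Participation 67.5 × 0.09 = 6.075
  Capstone 62 × 0.09 = 5.58
  Assignments 51 × 0.1 = 5.1
  Problem sets 83 × 0.44 = 36.52
Sum = 67.905
67.905 is ≥ 67 and < 70 → D+

D+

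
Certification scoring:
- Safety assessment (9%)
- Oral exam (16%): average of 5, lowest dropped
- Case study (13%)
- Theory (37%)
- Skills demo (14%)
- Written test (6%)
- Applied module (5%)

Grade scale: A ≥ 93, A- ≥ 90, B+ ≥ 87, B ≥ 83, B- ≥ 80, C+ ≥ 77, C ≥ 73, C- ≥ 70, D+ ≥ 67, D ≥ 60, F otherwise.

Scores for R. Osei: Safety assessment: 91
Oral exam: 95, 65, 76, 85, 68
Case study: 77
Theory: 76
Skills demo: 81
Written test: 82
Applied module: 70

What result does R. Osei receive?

C+

Oral exam: drop 65 → average of remaining 4 = 324/4 = 81
Weighted total:
  Safety assessment 91 × 0.09 = 8.19
  Oral exam 81 × 0.16 = 12.96
  Case study 77 × 0.13 = 10.01
  Theory 76 × 0.37 = 28.12
  Skills demo 81 × 0.14 = 11.34
  Written test 82 × 0.06 = 4.92
  Applied module 70 × 0.05 = 3.5
Sum = 79.04
79.04 is ≥ 77 and < 80 → C+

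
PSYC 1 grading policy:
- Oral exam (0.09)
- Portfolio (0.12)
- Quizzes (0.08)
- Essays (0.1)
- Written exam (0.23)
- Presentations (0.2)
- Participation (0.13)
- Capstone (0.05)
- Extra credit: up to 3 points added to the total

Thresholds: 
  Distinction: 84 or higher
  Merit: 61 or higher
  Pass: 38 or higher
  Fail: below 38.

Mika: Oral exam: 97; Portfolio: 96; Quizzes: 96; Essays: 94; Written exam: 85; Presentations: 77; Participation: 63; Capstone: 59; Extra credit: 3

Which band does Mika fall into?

Distinction

Weighted total:
  Oral exam 97 × 0.09 = 8.73
  Portfolio 96 × 0.12 = 11.52
  Quizzes 96 × 0.08 = 7.68
  Essays 94 × 0.1 = 9.4
  Written exam 85 × 0.23 = 19.55
  Presentations 77 × 0.2 = 15.4
  Participation 63 × 0.13 = 8.19
  Capstone 59 × 0.05 = 2.95
Sum = 83.42
Extra credit: 83.42 + 3 = 86.42
86.42 ≥ 84 → Distinction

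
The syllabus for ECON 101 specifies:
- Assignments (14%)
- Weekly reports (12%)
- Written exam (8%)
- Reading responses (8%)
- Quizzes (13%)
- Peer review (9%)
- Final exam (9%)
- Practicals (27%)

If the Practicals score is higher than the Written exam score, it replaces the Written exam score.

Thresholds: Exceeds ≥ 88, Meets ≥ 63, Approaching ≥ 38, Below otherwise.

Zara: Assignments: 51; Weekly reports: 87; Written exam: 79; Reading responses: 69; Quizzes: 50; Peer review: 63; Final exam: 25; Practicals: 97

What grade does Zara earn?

Practicals (97) > Written exam (79), so Written exam counts as 97.
Weighted total:
  Assignments 51 × 0.14 = 7.14
  Weekly reports 87 × 0.12 = 10.44
  Written exam 97 × 0.08 = 7.76
  Reading responses 69 × 0.08 = 5.52
  Quizzes 50 × 0.13 = 6.5
  Peer review 63 × 0.09 = 5.67
  Final exam 25 × 0.09 = 2.25
  Practicals 97 × 0.27 = 26.19
Sum = 71.47
71.47 is ≥ 63 and < 88 → Meets

Meets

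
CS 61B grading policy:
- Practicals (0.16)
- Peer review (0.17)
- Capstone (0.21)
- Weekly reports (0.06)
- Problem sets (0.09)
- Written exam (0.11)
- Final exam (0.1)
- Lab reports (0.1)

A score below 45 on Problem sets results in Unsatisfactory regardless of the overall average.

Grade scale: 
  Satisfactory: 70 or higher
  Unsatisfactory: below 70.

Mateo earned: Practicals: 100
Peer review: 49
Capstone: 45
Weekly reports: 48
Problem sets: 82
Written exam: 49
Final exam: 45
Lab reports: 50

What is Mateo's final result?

Unsatisfactory

Problem sets score 82 ≥ 45: minimum met.
Weighted total:
  Practicals 100 × 0.16 = 16
  Peer review 49 × 0.17 = 8.33
  Capstone 45 × 0.21 = 9.45
  Weekly reports 48 × 0.06 = 2.88
  Problem sets 82 × 0.09 = 7.38
  Written exam 49 × 0.11 = 5.39
  Final exam 45 × 0.1 = 4.5
  Lab reports 50 × 0.1 = 5
Sum = 58.93
58.93 < 70 → Unsatisfactory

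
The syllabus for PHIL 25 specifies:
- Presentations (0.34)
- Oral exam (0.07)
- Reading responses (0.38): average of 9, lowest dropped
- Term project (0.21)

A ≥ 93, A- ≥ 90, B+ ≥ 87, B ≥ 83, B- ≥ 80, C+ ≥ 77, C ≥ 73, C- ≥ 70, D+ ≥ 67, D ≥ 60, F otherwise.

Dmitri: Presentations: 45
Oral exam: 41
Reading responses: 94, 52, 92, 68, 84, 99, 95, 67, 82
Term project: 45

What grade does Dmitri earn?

Reading responses: drop 52 → average of remaining 8 = 681/8 = 85.125
Weighted total:
  Presentations 45 × 0.34 = 15.3
  Oral exam 41 × 0.07 = 2.87
  Reading responses 85.125 × 0.38 = 32.3475
  Term project 45 × 0.21 = 9.45
Sum = 59.9675
59.9675 < 60 → F

F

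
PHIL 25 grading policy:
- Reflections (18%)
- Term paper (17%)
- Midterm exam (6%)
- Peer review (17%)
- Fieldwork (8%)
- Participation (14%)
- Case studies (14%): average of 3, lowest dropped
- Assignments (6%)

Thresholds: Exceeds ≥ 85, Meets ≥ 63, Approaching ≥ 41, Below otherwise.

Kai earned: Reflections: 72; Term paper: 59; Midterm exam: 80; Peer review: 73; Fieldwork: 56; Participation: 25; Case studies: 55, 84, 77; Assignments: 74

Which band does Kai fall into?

Case studies: drop 55 → average of remaining 2 = 161/2 = 80.5
Weighted total:
  Reflections 72 × 0.18 = 12.96
  Term paper 59 × 0.17 = 10.03
  Midterm exam 80 × 0.06 = 4.8
  Peer review 73 × 0.17 = 12.41
  Fieldwork 56 × 0.08 = 4.48
  Participation 25 × 0.14 = 3.5
  Case studies 80.5 × 0.14 = 11.27
  Assignments 74 × 0.06 = 4.44
Sum = 63.89
63.89 is ≥ 63 and < 85 → Meets

Meets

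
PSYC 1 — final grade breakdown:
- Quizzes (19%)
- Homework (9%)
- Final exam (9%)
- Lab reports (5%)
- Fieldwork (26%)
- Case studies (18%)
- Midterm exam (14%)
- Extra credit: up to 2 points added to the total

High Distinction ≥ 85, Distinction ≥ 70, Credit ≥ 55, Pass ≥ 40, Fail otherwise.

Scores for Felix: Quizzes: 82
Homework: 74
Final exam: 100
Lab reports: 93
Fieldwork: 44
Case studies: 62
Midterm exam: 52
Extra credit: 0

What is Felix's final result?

Credit

Weighted total:
  Quizzes 82 × 0.19 = 15.58
  Homework 74 × 0.09 = 6.66
  Final exam 100 × 0.09 = 9
  Lab reports 93 × 0.05 = 4.65
  Fieldwork 44 × 0.26 = 11.44
  Case studies 62 × 0.18 = 11.16
  Midterm exam 52 × 0.14 = 7.28
Sum = 65.77
Extra credit: 65.77 + 0 = 65.77
65.77 is ≥ 55 and < 70 → Credit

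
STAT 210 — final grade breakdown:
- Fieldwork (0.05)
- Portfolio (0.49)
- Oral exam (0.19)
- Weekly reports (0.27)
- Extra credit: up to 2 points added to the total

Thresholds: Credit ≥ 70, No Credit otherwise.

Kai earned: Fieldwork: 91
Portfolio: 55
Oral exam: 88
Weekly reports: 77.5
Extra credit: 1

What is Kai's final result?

Credit

Weighted total:
  Fieldwork 91 × 0.05 = 4.55
  Portfolio 55 × 0.49 = 26.95
  Oral exam 88 × 0.19 = 16.72
  Weekly reports 77.5 × 0.27 = 20.925
Sum = 69.145
Extra credit: 69.145 + 1 = 70.145
70.145 ≥ 70 → Credit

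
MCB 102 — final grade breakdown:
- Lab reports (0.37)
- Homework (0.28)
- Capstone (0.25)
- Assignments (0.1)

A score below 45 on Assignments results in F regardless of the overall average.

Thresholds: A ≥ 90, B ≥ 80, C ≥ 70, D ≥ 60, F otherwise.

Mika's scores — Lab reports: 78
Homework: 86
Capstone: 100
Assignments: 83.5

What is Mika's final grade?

B

Assignments score 83.5 ≥ 45: minimum met.
Weighted total:
  Lab reports 78 × 0.37 = 28.86
  Homework 86 × 0.28 = 24.08
  Capstone 100 × 0.25 = 25
  Assignments 83.5 × 0.1 = 8.35
Sum = 86.29
86.29 is ≥ 80 and < 90 → B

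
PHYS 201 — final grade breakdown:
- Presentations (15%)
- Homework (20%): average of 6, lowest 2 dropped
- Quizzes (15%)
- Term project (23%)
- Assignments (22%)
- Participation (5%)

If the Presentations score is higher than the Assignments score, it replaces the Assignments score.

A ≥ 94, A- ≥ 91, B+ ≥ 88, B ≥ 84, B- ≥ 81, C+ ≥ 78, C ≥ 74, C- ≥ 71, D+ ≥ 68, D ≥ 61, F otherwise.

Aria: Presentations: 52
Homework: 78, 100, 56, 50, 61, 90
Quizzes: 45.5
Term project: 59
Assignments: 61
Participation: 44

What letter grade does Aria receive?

Homework: drop 50, 56 → average of remaining 4 = 329/4 = 82.25
Presentations (52) ≤ Assignments (61), so Assignments stays at 61.
Weighted total:
  Presentations 52 × 0.15 = 7.8
  Homework 82.25 × 0.2 = 16.45
  Quizzes 45.5 × 0.15 = 6.825
  Term project 59 × 0.23 = 13.57
  Assignments 61 × 0.22 = 13.42
  Participation 44 × 0.05 = 2.2
Sum = 60.265
60.265 < 61 → F

F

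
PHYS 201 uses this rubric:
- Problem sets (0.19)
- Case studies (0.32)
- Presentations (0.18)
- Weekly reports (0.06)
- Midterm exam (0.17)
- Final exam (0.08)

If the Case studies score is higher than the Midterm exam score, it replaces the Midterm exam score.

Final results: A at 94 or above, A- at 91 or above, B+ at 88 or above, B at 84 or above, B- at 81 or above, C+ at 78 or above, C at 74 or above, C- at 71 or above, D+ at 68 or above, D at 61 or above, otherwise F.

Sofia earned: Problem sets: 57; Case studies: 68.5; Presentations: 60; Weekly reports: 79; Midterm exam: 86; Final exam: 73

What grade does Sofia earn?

D+

Case studies (68.5) ≤ Midterm exam (86), so Midterm exam stays at 86.
Weighted total:
  Problem sets 57 × 0.19 = 10.83
  Case studies 68.5 × 0.32 = 21.92
  Presentations 60 × 0.18 = 10.8
  Weekly reports 79 × 0.06 = 4.74
  Midterm exam 86 × 0.17 = 14.62
  Final exam 73 × 0.08 = 5.84
Sum = 68.75
68.75 is ≥ 68 and < 71 → D+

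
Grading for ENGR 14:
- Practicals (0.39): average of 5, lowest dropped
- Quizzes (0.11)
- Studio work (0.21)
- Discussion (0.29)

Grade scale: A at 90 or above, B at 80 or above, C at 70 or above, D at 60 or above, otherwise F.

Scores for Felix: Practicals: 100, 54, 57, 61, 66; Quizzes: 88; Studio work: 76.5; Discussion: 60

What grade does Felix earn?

Practicals: drop 54 → average of remaining 4 = 284/4 = 71
Weighted total:
  Practicals 71 × 0.39 = 27.69
  Quizzes 88 × 0.11 = 9.68
  Studio work 76.5 × 0.21 = 16.065
  Discussion 60 × 0.29 = 17.4
Sum = 70.835
70.835 is ≥ 70 and < 80 → C

C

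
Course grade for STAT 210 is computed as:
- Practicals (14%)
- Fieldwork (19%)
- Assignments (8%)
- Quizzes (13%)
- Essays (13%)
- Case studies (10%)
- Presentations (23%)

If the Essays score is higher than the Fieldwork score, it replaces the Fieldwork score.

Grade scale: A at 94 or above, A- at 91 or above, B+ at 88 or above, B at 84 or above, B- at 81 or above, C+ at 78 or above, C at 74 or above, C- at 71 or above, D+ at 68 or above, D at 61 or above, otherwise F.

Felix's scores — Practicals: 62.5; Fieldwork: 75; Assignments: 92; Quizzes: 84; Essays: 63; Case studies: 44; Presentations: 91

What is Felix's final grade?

C

Essays (63) ≤ Fieldwork (75), so Fieldwork stays at 75.
Weighted total:
  Practicals 62.5 × 0.14 = 8.75
  Fieldwork 75 × 0.19 = 14.25
  Assignments 92 × 0.08 = 7.36
  Quizzes 84 × 0.13 = 10.92
  Essays 63 × 0.13 = 8.19
  Case studies 44 × 0.1 = 4.4
  Presentations 91 × 0.23 = 20.93
Sum = 74.8
74.8 is ≥ 74 and < 78 → C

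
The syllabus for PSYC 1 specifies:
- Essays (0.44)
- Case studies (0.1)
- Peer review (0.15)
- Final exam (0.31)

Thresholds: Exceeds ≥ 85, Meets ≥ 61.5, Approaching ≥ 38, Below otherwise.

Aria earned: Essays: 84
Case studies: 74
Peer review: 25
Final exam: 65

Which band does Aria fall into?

Weighted total:
  Essays 84 × 0.44 = 36.96
  Case studies 74 × 0.1 = 7.4
  Peer review 25 × 0.15 = 3.75
  Final exam 65 × 0.31 = 20.15
Sum = 68.26
68.26 is ≥ 61.5 and < 85 → Meets

Meets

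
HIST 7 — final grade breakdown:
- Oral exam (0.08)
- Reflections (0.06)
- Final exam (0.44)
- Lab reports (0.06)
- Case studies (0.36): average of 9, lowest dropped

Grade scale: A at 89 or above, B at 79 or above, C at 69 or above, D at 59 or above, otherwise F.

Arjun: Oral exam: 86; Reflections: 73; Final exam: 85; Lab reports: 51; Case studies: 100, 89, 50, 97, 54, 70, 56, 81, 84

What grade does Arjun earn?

Case studies: drop 50 → average of remaining 8 = 631/8 = 78.875
Weighted total:
  Oral exam 86 × 0.08 = 6.88
  Reflections 73 × 0.06 = 4.38
  Final exam 85 × 0.44 = 37.4
  Lab reports 51 × 0.06 = 3.06
  Case studies 78.875 × 0.36 = 28.395
Sum = 80.115
80.115 is ≥ 79 and < 89 → B

B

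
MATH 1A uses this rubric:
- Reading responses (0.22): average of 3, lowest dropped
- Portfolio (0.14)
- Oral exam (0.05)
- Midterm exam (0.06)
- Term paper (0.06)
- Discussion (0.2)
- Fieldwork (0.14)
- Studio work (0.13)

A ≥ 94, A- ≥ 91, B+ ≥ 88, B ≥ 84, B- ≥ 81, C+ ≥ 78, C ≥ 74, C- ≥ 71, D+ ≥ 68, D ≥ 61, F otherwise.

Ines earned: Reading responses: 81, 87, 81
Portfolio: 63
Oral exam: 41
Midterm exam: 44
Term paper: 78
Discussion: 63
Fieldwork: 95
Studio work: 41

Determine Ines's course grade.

Reading responses: drop 81 → average of remaining 2 = 168/2 = 84
Weighted total:
  Reading responses 84 × 0.22 = 18.48
  Portfolio 63 × 0.14 = 8.82
  Oral exam 41 × 0.05 = 2.05
  Midterm exam 44 × 0.06 = 2.64
  Term paper 78 × 0.06 = 4.68
  Discussion 63 × 0.2 = 12.6
  Fieldwork 95 × 0.14 = 13.3
  Studio work 41 × 0.13 = 5.33
Sum = 67.9
67.9 is ≥ 61 and < 68 → D

D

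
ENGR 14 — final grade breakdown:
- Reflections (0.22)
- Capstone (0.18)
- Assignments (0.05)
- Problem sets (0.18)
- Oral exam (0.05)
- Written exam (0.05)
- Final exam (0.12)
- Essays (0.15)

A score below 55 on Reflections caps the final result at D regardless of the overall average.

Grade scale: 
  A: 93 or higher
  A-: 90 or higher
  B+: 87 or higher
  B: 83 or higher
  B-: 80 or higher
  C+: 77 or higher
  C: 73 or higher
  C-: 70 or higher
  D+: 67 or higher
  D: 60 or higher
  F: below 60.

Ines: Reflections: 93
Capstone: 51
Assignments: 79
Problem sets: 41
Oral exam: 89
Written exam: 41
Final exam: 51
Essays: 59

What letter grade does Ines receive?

D

Reflections score 93 ≥ 55: minimum met.
Weighted total:
  Reflections 93 × 0.22 = 20.46
  Capstone 51 × 0.18 = 9.18
  Assignments 79 × 0.05 = 3.95
  Problem sets 41 × 0.18 = 7.38
  Oral exam 89 × 0.05 = 4.45
  Written exam 41 × 0.05 = 2.05
  Final exam 51 × 0.12 = 6.12
  Essays 59 × 0.15 = 8.85
Sum = 62.44
62.44 is ≥ 60 and < 67 → D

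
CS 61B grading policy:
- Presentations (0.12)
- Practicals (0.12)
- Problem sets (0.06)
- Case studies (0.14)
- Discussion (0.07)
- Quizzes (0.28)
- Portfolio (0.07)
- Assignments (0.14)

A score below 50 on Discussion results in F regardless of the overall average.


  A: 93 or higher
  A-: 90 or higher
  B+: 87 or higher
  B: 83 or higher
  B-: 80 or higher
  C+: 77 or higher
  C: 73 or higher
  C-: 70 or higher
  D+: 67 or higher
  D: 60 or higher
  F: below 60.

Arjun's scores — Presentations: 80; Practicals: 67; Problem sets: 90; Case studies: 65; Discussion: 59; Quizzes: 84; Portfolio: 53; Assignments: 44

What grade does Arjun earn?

Discussion score 59 ≥ 50: minimum met.
Weighted total:
  Presentations 80 × 0.12 = 9.6
  Practicals 67 × 0.12 = 8.04
  Problem sets 90 × 0.06 = 5.4
  Case studies 65 × 0.14 = 9.1
  Discussion 59 × 0.07 = 4.13
  Quizzes 84 × 0.28 = 23.52
  Portfolio 53 × 0.07 = 3.71
  Assignments 44 × 0.14 = 6.16
Sum = 69.66
69.66 is ≥ 67 and < 70 → D+

D+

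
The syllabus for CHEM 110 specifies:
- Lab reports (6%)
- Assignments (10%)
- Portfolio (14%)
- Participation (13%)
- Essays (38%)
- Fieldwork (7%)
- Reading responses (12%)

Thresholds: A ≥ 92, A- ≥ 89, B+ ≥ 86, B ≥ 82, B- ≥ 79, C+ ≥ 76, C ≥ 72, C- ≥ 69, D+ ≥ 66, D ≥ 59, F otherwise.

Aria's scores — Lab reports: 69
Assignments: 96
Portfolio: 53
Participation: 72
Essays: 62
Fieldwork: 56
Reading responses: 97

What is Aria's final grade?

C-

Weighted total:
  Lab reports 69 × 0.06 = 4.14
  Assignments 96 × 0.1 = 9.6
  Portfolio 53 × 0.14 = 7.42
  Participation 72 × 0.13 = 9.36
  Essays 62 × 0.38 = 23.56
  Fieldwork 56 × 0.07 = 3.92
  Reading responses 97 × 0.12 = 11.64
Sum = 69.64
69.64 is ≥ 69 and < 72 → C-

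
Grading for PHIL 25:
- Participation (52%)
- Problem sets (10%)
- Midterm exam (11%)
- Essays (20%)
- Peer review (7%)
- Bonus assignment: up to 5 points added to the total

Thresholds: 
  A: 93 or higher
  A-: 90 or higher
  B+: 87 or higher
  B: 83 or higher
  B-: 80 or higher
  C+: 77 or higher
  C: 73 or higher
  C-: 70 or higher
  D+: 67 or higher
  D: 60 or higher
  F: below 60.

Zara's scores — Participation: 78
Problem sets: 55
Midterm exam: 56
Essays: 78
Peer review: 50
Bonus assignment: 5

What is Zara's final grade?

C

Weighted total:
  Participation 78 × 0.52 = 40.56
  Problem sets 55 × 0.1 = 5.5
  Midterm exam 56 × 0.11 = 6.16
  Essays 78 × 0.2 = 15.6
  Peer review 50 × 0.07 = 3.5
Sum = 71.32
Bonus assignment: 71.32 + 5 = 76.32
76.32 is ≥ 73 and < 77 → C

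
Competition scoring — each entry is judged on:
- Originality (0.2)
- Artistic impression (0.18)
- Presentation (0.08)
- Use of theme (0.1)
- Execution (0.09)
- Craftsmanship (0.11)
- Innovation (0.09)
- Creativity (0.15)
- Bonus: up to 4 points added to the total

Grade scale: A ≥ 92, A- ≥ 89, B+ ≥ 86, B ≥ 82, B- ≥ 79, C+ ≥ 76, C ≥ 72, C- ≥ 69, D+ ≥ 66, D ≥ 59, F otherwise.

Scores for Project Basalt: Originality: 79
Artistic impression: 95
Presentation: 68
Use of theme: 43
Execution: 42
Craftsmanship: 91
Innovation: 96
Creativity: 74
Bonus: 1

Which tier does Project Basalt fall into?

Weighted total:
  Originality 79 × 0.2 = 15.8
  Artistic impression 95 × 0.18 = 17.1
  Presentation 68 × 0.08 = 5.44
  Use of theme 43 × 0.1 = 4.3
  Execution 42 × 0.09 = 3.78
  Craftsmanship 91 × 0.11 = 10.01
  Innovation 96 × 0.09 = 8.64
  Creativity 74 × 0.15 = 11.1
Sum = 76.17
Bonus: 76.17 + 1 = 77.17
77.17 is ≥ 76 and < 79 → C+

C+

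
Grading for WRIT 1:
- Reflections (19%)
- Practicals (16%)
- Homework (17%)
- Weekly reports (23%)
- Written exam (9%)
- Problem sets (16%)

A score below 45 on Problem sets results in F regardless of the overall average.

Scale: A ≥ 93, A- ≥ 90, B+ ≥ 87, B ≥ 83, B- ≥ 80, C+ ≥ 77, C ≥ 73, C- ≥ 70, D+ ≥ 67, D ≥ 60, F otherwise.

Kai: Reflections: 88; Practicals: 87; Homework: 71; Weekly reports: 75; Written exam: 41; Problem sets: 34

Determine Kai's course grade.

F

Problem sets score 34 < 45: minimum not met.
Weighted total:
  Reflections 88 × 0.19 = 16.72
  Practicals 87 × 0.16 = 13.92
  Homework 71 × 0.17 = 12.07
  Weekly reports 75 × 0.23 = 17.25
  Written exam 41 × 0.09 = 3.69
  Problem sets 34 × 0.16 = 5.44
Sum = 69.09
Because the Problem sets minimum was not met, the result is F.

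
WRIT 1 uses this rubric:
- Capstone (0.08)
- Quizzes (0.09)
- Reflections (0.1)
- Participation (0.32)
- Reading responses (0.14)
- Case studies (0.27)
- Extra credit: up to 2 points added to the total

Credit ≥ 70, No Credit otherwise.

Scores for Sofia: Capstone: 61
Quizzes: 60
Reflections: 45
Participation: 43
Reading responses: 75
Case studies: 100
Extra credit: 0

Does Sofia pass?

Weighted total:
  Capstone 61 × 0.08 = 4.88
  Quizzes 60 × 0.09 = 5.4
  Reflections 45 × 0.1 = 4.5
  Participation 43 × 0.32 = 13.76
  Reading responses 75 × 0.14 = 10.5
  Case studies 100 × 0.27 = 27
Sum = 66.04
Extra credit: 66.04 + 0 = 66.04
66.04 < 70 → No Credit

No Credit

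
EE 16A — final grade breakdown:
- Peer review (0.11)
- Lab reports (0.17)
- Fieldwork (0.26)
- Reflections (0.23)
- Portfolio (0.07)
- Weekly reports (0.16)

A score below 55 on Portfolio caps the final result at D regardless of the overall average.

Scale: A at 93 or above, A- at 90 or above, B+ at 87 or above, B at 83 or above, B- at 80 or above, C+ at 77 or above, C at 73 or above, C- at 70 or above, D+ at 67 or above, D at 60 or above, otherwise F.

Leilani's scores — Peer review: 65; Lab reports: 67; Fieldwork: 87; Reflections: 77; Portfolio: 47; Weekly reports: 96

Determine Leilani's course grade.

Portfolio score 47 < 55: minimum not met.
Weighted total:
  Peer review 65 × 0.11 = 7.15
  Lab reports 67 × 0.17 = 11.39
  Fieldwork 87 × 0.26 = 22.62
  Reflections 77 × 0.23 = 17.71
  Portfolio 47 × 0.07 = 3.29
  Weekly reports 96 × 0.16 = 15.36
Sum = 77.52
77.52 would be C+; cap at D applies → D.

D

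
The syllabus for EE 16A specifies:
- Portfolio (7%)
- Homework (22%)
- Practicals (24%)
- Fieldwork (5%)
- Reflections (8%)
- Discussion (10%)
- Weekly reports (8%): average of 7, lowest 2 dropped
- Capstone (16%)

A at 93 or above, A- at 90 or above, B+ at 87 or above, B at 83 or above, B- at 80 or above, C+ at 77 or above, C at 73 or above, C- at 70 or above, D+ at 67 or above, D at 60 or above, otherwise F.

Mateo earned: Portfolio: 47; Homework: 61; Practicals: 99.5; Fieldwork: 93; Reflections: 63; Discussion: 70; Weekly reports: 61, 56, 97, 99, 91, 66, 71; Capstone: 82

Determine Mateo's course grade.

C+

Weekly reports: drop 56, 61 → average of remaining 5 = 424/5 = 84.8
Weighted total:
  Portfolio 47 × 0.07 = 3.29
  Homework 61 × 0.22 = 13.42
  Practicals 99.5 × 0.24 = 23.88
  Fieldwork 93 × 0.05 = 4.65
  Reflections 63 × 0.08 = 5.04
  Discussion 70 × 0.1 = 7
  Weekly reports 84.8 × 0.08 = 6.784
  Capstone 82 × 0.16 = 13.12
Sum = 77.184
77.184 is ≥ 77 and < 80 → C+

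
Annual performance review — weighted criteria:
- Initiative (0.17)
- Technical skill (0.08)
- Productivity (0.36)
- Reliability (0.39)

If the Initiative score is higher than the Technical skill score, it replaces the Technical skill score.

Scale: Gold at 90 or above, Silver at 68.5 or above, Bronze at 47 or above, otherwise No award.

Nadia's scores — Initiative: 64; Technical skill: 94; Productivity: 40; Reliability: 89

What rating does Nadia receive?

Bronze

Initiative (64) ≤ Technical skill (94), so Technical skill stays at 94.
Weighted total:
  Initiative 64 × 0.17 = 10.88
  Technical skill 94 × 0.08 = 7.52
  Productivity 40 × 0.36 = 14.4
  Reliability 89 × 0.39 = 34.71
Sum = 67.51
67.51 is ≥ 47 and < 68.5 → Bronze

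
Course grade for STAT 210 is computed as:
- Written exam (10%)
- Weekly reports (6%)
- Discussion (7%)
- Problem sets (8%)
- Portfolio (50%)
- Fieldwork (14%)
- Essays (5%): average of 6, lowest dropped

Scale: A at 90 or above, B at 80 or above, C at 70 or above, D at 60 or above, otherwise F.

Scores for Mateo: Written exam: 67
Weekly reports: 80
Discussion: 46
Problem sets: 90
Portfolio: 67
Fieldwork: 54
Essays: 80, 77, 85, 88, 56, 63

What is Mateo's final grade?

Essays: drop 56 → average of remaining 5 = 393/5 = 78.6
Weighted total:
  Written exam 67 × 0.1 = 6.7
  Weekly reports 80 × 0.06 = 4.8
  Discussion 46 × 0.07 = 3.22
  Problem sets 90 × 0.08 = 7.2
  Portfolio 67 × 0.5 = 33.5
  Fieldwork 54 × 0.14 = 7.56
  Essays 78.6 × 0.05 = 3.93
Sum = 66.91
66.91 is ≥ 60 and < 70 → D

D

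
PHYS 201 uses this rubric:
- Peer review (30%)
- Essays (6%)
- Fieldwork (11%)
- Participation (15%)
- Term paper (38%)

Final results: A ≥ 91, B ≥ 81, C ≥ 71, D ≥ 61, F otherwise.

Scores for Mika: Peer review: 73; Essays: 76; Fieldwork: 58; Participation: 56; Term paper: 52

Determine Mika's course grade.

Weighted total:
  Peer review 73 × 0.3 = 21.9
  Essays 76 × 0.06 = 4.56
  Fieldwork 58 × 0.11 = 6.38
  Participation 56 × 0.15 = 8.4
  Term paper 52 × 0.38 = 19.76
Sum = 61
61 is ≥ 61 and < 71 → D

D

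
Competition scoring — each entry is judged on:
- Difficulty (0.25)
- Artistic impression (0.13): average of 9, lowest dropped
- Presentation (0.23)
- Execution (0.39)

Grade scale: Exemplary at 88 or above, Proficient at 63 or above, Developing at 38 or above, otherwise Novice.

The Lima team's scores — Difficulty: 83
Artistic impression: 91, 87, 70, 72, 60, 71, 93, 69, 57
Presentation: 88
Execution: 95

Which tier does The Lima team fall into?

Exemplary

Artistic impression: drop 57 → average of remaining 8 = 613/8 = 76.625
Weighted total:
  Difficulty 83 × 0.25 = 20.75
  Artistic impression 76.625 × 0.13 = 9.96125
  Presentation 88 × 0.23 = 20.24
  Execution 95 × 0.39 = 37.05
Sum = 88.00125
88.00125 ≥ 88 → Exemplary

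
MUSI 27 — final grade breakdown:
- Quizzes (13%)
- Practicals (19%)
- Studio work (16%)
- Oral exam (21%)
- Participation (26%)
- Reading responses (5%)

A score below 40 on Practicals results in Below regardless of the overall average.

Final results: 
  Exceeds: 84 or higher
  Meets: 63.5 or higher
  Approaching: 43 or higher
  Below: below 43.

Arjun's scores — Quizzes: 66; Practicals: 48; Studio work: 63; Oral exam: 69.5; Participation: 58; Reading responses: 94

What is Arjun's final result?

Practicals score 48 ≥ 40: minimum met.
Weighted total:
  Quizzes 66 × 0.13 = 8.58
  Practicals 48 × 0.19 = 9.12
  Studio work 63 × 0.16 = 10.08
  Oral exam 69.5 × 0.21 = 14.595
  Participation 58 × 0.26 = 15.08
  Reading responses 94 × 0.05 = 4.7
Sum = 62.155
62.155 is ≥ 43 and < 63.5 → Approaching

Approaching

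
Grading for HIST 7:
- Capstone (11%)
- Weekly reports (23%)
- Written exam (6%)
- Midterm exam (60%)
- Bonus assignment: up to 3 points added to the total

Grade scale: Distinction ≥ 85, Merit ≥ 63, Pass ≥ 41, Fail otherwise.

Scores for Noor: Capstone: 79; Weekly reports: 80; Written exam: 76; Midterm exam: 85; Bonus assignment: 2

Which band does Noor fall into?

Weighted total:
  Capstone 79 × 0.11 = 8.69
  Weekly reports 80 × 0.23 = 18.4
  Written exam 76 × 0.06 = 4.56
  Midterm exam 85 × 0.6 = 51
Sum = 82.65
Bonus assignment: 82.65 + 2 = 84.65
84.65 is ≥ 63 and < 85 → Merit

Merit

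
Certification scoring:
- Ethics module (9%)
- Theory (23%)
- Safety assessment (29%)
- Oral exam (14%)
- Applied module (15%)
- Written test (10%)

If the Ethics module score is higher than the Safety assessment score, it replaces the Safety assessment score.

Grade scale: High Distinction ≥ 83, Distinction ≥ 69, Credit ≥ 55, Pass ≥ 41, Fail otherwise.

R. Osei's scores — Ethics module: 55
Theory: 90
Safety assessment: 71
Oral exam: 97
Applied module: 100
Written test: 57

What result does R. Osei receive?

Distinction

Ethics module (55) ≤ Safety assessment (71), so Safety assessment stays at 71.
Weighted total:
  Ethics module 55 × 0.09 = 4.95
  Theory 90 × 0.23 = 20.7
  Safety assessment 71 × 0.29 = 20.59
  Oral exam 97 × 0.14 = 13.58
  Applied module 100 × 0.15 = 15
  Written test 57 × 0.1 = 5.7
Sum = 80.52
80.52 is ≥ 69 and < 83 → Distinction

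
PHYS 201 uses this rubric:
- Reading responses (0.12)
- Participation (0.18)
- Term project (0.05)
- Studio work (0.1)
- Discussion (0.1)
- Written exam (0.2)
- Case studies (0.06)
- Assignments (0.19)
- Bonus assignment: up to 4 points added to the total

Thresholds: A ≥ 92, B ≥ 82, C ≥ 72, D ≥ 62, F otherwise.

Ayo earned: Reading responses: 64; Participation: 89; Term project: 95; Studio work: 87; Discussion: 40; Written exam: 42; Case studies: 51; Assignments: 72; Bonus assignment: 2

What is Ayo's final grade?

Weighted total:
  Reading responses 64 × 0.12 = 7.68
  Participation 89 × 0.18 = 16.02
  Term project 95 × 0.05 = 4.75
  Studio work 87 × 0.1 = 8.7
  Discussion 40 × 0.1 = 4
  Written exam 42 × 0.2 = 8.4
  Case studies 51 × 0.06 = 3.06
  Assignments 72 × 0.19 = 13.68
Sum = 66.29
Bonus assignment: 66.29 + 2 = 68.29
68.29 is ≥ 62 and < 72 → D

D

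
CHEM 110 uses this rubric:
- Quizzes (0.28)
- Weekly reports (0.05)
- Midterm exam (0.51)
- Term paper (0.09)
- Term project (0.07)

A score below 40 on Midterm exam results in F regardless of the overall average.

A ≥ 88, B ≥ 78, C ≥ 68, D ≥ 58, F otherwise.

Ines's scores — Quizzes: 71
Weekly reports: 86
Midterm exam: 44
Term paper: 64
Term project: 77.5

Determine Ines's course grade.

Midterm exam score 44 ≥ 40: minimum met.
Weighted total:
  Quizzes 71 × 0.28 = 19.88
  Weekly reports 86 × 0.05 = 4.3
  Midterm exam 44 × 0.51 = 22.44
  Term paper 64 × 0.09 = 5.76
  Term project 77.5 × 0.07 = 5.425
Sum = 57.805
57.805 < 58 → F

F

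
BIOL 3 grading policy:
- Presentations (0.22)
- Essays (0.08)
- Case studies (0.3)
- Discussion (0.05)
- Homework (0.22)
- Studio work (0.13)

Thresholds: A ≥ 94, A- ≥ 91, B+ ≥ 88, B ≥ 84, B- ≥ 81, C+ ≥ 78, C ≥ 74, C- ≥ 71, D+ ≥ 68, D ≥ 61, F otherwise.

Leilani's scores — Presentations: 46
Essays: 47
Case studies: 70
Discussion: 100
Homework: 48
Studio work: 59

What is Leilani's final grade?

F

Weighted total:
  Presentations 46 × 0.22 = 10.12
  Essays 47 × 0.08 = 3.76
  Case studies 70 × 0.3 = 21
  Discussion 100 × 0.05 = 5
  Homework 48 × 0.22 = 10.56
  Studio work 59 × 0.13 = 7.67
Sum = 58.11
58.11 < 61 → F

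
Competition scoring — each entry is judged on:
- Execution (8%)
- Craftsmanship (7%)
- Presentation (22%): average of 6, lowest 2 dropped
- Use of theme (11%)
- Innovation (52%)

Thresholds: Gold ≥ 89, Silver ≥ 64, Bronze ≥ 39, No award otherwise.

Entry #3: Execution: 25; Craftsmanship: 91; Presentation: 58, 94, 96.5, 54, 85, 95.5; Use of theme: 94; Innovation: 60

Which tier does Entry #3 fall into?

Silver

Presentation: drop 54, 58 → average of remaining 4 = 371/4 = 92.75
Weighted total:
  Execution 25 × 0.08 = 2
  Craftsmanship 91 × 0.07 = 6.37
  Presentation 92.75 × 0.22 = 20.405
  Use of theme 94 × 0.11 = 10.34
  Innovation 60 × 0.52 = 31.2
Sum = 70.315
70.315 is ≥ 64 and < 89 → Silver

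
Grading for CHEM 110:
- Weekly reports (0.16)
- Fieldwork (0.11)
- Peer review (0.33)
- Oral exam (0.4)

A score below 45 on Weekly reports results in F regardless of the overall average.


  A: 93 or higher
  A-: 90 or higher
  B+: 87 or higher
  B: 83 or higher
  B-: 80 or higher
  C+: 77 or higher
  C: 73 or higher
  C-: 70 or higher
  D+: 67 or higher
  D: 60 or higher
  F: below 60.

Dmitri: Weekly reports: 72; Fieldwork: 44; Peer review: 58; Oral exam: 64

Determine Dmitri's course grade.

Weekly reports score 72 ≥ 45: minimum met.
Weighted total:
  Weekly reports 72 × 0.16 = 11.52
  Fieldwork 44 × 0.11 = 4.84
  Peer review 58 × 0.33 = 19.14
  Oral exam 64 × 0.4 = 25.6
Sum = 61.1
61.1 is ≥ 60 and < 67 → D

D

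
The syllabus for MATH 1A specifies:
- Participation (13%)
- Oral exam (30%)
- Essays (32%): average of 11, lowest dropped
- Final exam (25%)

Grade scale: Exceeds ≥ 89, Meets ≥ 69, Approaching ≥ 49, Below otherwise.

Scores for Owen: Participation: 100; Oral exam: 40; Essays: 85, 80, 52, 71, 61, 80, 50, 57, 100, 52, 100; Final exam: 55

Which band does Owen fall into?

Essays: drop 50 → average of remaining 10 = 738/10 = 73.8
Weighted total:
  Participation 100 × 0.13 = 13
  Oral exam 40 × 0.3 = 12
  Essays 73.8 × 0.32 = 23.616
  Final exam 55 × 0.25 = 13.75
Sum = 62.366
62.366 is ≥ 49 and < 69 → Approaching

Approaching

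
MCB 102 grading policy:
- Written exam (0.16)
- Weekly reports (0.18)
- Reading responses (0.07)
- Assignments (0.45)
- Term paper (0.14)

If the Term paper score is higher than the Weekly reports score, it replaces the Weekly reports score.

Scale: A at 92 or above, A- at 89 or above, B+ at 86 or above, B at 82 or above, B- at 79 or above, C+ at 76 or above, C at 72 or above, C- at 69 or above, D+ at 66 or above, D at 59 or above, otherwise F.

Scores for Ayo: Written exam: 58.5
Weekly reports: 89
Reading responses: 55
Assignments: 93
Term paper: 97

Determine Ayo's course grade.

B+

Term paper (97) > Weekly reports (89), so Weekly reports counts as 97.
Weighted total:
  Written exam 58.5 × 0.16 = 9.36
  Weekly reports 97 × 0.18 = 17.46
  Reading responses 55 × 0.07 = 3.85
  Assignments 93 × 0.45 = 41.85
  Term paper 97 × 0.14 = 13.58
Sum = 86.1
86.1 is ≥ 86 and < 89 → B+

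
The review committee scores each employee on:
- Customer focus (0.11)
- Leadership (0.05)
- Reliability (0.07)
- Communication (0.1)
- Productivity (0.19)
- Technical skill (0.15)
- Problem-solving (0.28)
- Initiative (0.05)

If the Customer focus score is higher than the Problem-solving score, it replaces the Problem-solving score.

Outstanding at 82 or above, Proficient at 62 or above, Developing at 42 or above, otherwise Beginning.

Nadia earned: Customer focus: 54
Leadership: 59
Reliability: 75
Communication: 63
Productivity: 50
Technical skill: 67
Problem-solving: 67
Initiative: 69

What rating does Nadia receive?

Proficient

Customer focus (54) ≤ Problem-solving (67), so Problem-solving stays at 67.
Weighted total:
  Customer focus 54 × 0.11 = 5.94
  Leadership 59 × 0.05 = 2.95
  Reliability 75 × 0.07 = 5.25
  Communication 63 × 0.1 = 6.3
  Productivity 50 × 0.19 = 9.5
  Technical skill 67 × 0.15 = 10.05
  Problem-solving 67 × 0.28 = 18.76
  Initiative 69 × 0.05 = 3.45
Sum = 62.2
62.2 is ≥ 62 and < 82 → Proficient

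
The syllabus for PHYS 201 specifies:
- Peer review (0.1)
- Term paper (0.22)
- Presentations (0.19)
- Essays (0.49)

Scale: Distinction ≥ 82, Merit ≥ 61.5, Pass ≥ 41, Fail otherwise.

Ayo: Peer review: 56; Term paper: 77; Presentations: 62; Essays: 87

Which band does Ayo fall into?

Weighted total:
  Peer review 56 × 0.1 = 5.6
  Term paper 77 × 0.22 = 16.94
  Presentations 62 × 0.19 = 11.78
  Essays 87 × 0.49 = 42.63
Sum = 76.95
76.95 is ≥ 61.5 and < 82 → Merit

Merit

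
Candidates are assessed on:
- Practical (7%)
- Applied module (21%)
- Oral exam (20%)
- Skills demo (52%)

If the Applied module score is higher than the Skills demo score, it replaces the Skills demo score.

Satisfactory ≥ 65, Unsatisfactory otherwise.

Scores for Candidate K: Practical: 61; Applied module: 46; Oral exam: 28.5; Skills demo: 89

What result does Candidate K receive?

Satisfactory

Applied module (46) ≤ Skills demo (89), so Skills demo stays at 89.
Weighted total:
  Practical 61 × 0.07 = 4.27
  Applied module 46 × 0.21 = 9.66
  Oral exam 28.5 × 0.2 = 5.7
  Skills demo 89 × 0.52 = 46.28
Sum = 65.91
65.91 ≥ 65 → Satisfactory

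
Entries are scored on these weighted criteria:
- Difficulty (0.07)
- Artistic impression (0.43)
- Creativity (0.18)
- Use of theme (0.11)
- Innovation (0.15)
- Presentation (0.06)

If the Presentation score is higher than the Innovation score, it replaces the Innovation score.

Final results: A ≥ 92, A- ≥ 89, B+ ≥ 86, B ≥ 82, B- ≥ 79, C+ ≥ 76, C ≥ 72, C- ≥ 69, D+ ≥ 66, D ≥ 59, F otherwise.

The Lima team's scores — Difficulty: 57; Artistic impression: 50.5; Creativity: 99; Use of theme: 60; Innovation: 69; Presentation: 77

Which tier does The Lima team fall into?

D+

Presentation (77) > Innovation (69), so Innovation counts as 77.
Weighted total:
  Difficulty 57 × 0.07 = 3.99
  Artistic impression 50.5 × 0.43 = 21.715
  Creativity 99 × 0.18 = 17.82
  Use of theme 60 × 0.11 = 6.6
  Innovation 77 × 0.15 = 11.55
  Presentation 77 × 0.06 = 4.62
Sum = 66.295
66.295 is ≥ 66 and < 69 → D+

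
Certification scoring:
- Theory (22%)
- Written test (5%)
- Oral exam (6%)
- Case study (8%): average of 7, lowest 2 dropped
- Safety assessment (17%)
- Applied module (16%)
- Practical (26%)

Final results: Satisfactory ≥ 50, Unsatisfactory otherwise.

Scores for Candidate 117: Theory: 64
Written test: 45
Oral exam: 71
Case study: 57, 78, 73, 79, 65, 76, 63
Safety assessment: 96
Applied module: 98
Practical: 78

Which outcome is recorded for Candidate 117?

Case study: drop 57, 63 → average of remaining 5 = 371/5 = 74.2
Weighted total:
  Theory 64 × 0.22 = 14.08
  Written test 45 × 0.05 = 2.25
  Oral exam 71 × 0.06 = 4.26
  Case study 74.2 × 0.08 = 5.936
  Safety assessment 96 × 0.17 = 16.32
  Applied module 98 × 0.16 = 15.68
  Practical 78 × 0.26 = 20.28
Sum = 78.806
78.806 ≥ 50 → Satisfactory

Satisfactory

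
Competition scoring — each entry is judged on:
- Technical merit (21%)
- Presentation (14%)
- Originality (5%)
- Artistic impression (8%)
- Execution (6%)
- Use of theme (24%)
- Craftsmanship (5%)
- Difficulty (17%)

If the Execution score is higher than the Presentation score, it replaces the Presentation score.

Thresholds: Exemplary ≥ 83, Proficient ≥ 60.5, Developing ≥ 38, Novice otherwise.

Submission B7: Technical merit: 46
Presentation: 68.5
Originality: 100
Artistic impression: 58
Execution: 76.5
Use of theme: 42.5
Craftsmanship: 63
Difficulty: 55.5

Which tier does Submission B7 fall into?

Execution (76.5) > Presentation (68.5), so Presentation counts as 76.5.
Weighted total:
  Technical merit 46 × 0.21 = 9.66
  Presentation 76.5 × 0.14 = 10.71
  Originality 100 × 0.05 = 5
  Artistic impression 58 × 0.08 = 4.64
  Execution 76.5 × 0.06 = 4.59
  Use of theme 42.5 × 0.24 = 10.2
  Craftsmanship 63 × 0.05 = 3.15
  Difficulty 55.5 × 0.17 = 9.435
Sum = 57.385
57.385 is ≥ 38 and < 60.5 → Developing

Developing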